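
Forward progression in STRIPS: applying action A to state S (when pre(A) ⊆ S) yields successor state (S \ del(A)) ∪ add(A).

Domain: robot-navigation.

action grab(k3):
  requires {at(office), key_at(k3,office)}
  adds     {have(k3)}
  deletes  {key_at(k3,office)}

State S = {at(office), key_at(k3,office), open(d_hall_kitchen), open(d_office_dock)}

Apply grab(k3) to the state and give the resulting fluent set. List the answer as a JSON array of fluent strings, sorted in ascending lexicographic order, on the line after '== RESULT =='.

Compute (S \ del) ∪ add:
  pre ⊆ S: {at(office), key_at(k3,office)} ⊆ S  — applicable
  S \ del = {at(office), open(d_hall_kitchen), open(d_office_dock)}
  ∪ add   = {at(office), have(k3), open(d_hall_kitchen), open(d_office_dock)}

== RESULT ==
["at(office)", "have(k3)", "open(d_hall_kitchen)", "open(d_office_dock)"]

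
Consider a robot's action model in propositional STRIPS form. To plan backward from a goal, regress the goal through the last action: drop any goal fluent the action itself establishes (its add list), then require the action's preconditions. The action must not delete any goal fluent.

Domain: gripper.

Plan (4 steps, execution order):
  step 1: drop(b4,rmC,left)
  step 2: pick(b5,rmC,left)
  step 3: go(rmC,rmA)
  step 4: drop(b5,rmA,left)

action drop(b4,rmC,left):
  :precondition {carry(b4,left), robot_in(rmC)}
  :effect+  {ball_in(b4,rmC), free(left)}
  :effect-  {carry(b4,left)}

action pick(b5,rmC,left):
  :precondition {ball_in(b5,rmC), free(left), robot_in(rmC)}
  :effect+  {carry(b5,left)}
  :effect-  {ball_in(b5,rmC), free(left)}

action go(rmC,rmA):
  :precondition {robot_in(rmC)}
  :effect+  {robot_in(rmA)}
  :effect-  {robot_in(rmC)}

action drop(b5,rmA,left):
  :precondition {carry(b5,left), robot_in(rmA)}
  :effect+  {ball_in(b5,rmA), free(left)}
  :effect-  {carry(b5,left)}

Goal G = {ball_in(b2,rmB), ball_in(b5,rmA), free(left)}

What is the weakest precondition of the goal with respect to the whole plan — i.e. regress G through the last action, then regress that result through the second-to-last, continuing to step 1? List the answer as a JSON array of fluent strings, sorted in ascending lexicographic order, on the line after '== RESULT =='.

Regress step by step:
  through step 4 (drop(b5,rmA,left)): drop {ball_in(b5,rmA), free(left)}, keep {ball_in(b2,rmB)}, require {carry(b5,left), robot_in(rmA)}
    → {ball_in(b2,rmB), carry(b5,left), robot_in(rmA)}
  through step 3 (go(rmC,rmA)): drop {robot_in(rmA)}, keep {ball_in(b2,rmB), carry(b5,left)}, require {robot_in(rmC)}
    → {ball_in(b2,rmB), carry(b5,left), robot_in(rmC)}
  through step 2 (pick(b5,rmC,left)): drop {carry(b5,left)}, keep {ball_in(b2,rmB), robot_in(rmC)}, require {ball_in(b5,rmC), free(left), robot_in(rmC)}
    → {ball_in(b2,rmB), ball_in(b5,rmC), free(left), robot_in(rmC)}
  through step 1 (drop(b4,rmC,left)): drop {free(left)}, keep {ball_in(b2,rmB), ball_in(b5,rmC), robot_in(rmC)}, require {carry(b4,left), robot_in(rmC)}
    → {ball_in(b2,rmB), ball_in(b5,rmC), carry(b4,left), robot_in(rmC)}

== RESULT ==
["ball_in(b2,rmB)", "ball_in(b5,rmC)", "carry(b4,left)", "robot_in(rmC)"]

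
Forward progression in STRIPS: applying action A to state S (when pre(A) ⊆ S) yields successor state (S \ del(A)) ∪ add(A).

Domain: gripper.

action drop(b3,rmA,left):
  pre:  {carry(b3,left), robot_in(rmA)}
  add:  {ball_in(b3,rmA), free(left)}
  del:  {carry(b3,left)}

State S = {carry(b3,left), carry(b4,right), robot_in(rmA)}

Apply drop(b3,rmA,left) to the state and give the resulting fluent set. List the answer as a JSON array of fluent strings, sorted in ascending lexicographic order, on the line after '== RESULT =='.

Progress:
  pre ⊆ S: {carry(b3,left), robot_in(rmA)} ⊆ S  — applicable
  S \ del = {carry(b4,right), robot_in(rmA)}
  ∪ add   = {ball_in(b3,rmA), carry(b4,right), free(left), robot_in(rmA)}

== RESULT ==
["ball_in(b3,rmA)", "carry(b4,right)", "free(left)", "robot_in(rmA)"]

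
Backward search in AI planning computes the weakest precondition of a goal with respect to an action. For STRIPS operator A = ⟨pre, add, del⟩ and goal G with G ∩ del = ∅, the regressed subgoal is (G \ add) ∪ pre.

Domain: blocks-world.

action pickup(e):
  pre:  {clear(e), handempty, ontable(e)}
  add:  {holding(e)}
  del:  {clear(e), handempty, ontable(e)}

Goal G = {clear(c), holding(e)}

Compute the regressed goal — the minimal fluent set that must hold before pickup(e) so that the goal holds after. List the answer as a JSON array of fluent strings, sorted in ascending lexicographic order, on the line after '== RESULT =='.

Compute (G \ add) ∪ pre:
  G ∩ del = {}  (empty — regression defined)
  G \ add = {clear(c), holding(e)} \ {holding(e)} = {clear(c)}
  ∪ pre   = {clear(c)} ∪ {clear(e), handempty, ontable(e)}
          = {clear(c), clear(e), handempty, ontable(e)}

== RESULT ==
["clear(c)", "clear(e)", "handempty", "ontable(e)"]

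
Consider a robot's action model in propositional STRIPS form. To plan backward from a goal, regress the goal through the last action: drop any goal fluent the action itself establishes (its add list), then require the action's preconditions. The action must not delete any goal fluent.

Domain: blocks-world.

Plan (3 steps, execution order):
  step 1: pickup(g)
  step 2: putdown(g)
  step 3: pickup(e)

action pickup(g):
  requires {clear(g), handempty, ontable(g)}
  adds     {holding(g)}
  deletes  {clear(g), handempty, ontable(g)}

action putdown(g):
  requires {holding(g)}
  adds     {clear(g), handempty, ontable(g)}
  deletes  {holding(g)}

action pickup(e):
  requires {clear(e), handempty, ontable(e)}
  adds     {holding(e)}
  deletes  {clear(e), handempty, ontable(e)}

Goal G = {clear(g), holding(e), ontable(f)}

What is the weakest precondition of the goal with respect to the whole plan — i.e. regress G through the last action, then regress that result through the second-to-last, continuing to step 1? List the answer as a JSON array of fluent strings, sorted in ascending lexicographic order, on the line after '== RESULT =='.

Work backward from the goal:
  through step 3 (pickup(e)): drop {holding(e)}, keep {clear(g), ontable(f)}, require {clear(e), handempty, ontable(e)}
    → {clear(e), clear(g), handempty, ontable(e), ontable(f)}
  through step 2 (putdown(g)): drop {clear(g), handempty}, keep {clear(e), ontable(e), ontable(f)}, require {holding(g)}
    → {clear(e), holding(g), ontable(e), ontable(f)}
  through step 1 (pickup(g)): drop {holding(g)}, keep {clear(e), ontable(e), ontable(f)}, require {clear(g), handempty, ontable(g)}
    → {clear(e), clear(g), handempty, ontable(e), ontable(f), ontable(g)}

== RESULT ==
["clear(e)", "clear(g)", "handempty", "ontable(e)", "ontable(f)", "ontable(g)"]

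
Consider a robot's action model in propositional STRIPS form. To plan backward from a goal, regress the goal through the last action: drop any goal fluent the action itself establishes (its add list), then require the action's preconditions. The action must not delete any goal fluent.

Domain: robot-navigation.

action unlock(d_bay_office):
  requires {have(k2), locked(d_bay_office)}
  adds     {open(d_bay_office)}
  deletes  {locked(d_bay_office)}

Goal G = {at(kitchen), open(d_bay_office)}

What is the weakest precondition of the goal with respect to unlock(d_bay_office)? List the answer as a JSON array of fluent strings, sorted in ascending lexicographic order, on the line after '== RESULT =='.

Regress:
  G ∩ del = {}  (empty — regression defined)
  G \ add = {at(kitchen), open(d_bay_office)} \ {open(d_bay_office)} = {at(kitchen)}
  ∪ pre   = {at(kitchen)} ∪ {have(k2), locked(d_bay_office)}
          = {at(kitchen), have(k2), locked(d_bay_office)}

== RESULT ==
["at(kitchen)", "have(k2)", "locked(d_bay_office)"]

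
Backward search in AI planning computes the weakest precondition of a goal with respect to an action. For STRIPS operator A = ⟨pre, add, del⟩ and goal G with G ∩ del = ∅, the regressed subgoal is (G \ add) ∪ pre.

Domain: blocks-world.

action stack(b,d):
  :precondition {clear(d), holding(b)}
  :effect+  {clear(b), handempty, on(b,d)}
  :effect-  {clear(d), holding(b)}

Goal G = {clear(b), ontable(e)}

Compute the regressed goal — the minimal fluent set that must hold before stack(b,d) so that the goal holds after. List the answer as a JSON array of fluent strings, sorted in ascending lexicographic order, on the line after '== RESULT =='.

Compute (G \ add) ∪ pre:
  G ∩ del = {}  (empty — regression defined)
  G \ add = {clear(b), ontable(e)} \ {clear(b), handempty, on(b,d)} = {ontable(e)}
  ∪ pre   = {ontable(e)} ∪ {clear(d), holding(b)}
          = {clear(d), holding(b), ontable(e)}

== RESULT ==
["clear(d)", "holding(b)", "ontable(e)"]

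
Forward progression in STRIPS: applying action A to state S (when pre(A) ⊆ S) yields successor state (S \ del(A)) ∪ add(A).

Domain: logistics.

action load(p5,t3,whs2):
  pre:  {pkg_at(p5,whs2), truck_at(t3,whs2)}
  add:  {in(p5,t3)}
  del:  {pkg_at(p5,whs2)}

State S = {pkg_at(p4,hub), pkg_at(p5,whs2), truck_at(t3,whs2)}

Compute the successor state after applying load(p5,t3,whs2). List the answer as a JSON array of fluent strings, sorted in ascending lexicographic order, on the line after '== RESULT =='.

Compute (S \ del) ∪ add:
  pre ⊆ S: {pkg_at(p5,whs2), truck_at(t3,whs2)} ⊆ S  — applicable
  S \ del = {pkg_at(p4,hub), truck_at(t3,whs2)}
  ∪ add   = {in(p5,t3), pkg_at(p4,hub), truck_at(t3,whs2)}

== RESULT ==
["in(p5,t3)", "pkg_at(p4,hub)", "truck_at(t3,whs2)"]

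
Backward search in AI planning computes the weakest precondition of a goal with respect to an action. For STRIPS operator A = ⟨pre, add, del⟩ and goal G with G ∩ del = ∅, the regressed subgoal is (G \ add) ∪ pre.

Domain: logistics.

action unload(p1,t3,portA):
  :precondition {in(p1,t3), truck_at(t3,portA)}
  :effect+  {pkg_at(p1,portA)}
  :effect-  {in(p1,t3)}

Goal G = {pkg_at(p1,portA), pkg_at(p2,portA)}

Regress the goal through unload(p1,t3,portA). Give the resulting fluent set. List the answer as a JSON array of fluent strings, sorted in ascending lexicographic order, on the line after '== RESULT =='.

Regress:
  G ∩ del = {}  (empty — regression defined)
  G \ add = {pkg_at(p1,portA), pkg_at(p2,portA)} \ {pkg_at(p1,portA)} = {pkg_at(p2,portA)}
  ∪ pre   = {pkg_at(p2,portA)} ∪ {in(p1,t3), truck_at(t3,portA)}
          = {in(p1,t3), pkg_at(p2,portA), truck_at(t3,portA)}

== RESULT ==
["in(p1,t3)", "pkg_at(p2,portA)", "truck_at(t3,portA)"]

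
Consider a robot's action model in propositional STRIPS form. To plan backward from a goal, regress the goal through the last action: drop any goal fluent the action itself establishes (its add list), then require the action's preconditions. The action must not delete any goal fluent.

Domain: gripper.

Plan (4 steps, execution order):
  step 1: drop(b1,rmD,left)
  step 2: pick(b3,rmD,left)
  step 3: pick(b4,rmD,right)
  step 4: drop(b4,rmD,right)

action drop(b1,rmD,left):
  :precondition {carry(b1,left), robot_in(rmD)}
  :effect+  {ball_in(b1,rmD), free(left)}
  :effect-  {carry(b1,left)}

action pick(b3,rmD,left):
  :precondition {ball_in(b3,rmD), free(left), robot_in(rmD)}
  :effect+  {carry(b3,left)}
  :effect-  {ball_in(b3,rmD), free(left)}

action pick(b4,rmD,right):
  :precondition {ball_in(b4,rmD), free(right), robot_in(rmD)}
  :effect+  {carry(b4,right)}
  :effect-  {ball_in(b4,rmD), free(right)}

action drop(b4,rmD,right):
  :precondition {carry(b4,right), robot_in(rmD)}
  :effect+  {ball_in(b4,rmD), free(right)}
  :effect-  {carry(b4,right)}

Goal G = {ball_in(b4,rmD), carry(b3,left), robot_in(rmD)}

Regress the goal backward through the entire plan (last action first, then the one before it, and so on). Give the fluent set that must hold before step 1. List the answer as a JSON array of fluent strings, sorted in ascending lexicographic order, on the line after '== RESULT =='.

Work backward from the goal:
  through step 4 (drop(b4,rmD,right)): drop {ball_in(b4,rmD)}, keep {carry(b3,left), robot_in(rmD)}, require {carry(b4,right), robot_in(rmD)}
    → {carry(b3,left), carry(b4,right), robot_in(rmD)}
  through step 3 (pick(b4,rmD,right)): drop {carry(b4,right)}, keep {carry(b3,left), robot_in(rmD)}, require {ball_in(b4,rmD), free(right), robot_in(rmD)}
    → {ball_in(b4,rmD), carry(b3,left), free(right), robot_in(rmD)}
  through step 2 (pick(b3,rmD,left)): drop {carry(b3,left)}, keep {ball_in(b4,rmD), free(right), robot_in(rmD)}, require {ball_in(b3,rmD), free(left), robot_in(rmD)}
    → {ball_in(b3,rmD), ball_in(b4,rmD), free(left), free(right), robot_in(rmD)}
  through step 1 (drop(b1,rmD,left)): drop {free(left)}, keep {ball_in(b3,rmD), ball_in(b4,rmD), free(right), robot_in(rmD)}, require {carry(b1,left), robot_in(rmD)}
    → {ball_in(b3,rmD), ball_in(b4,rmD), carry(b1,left), free(right), robot_in(rmD)}

== RESULT ==
["ball_in(b3,rmD)", "ball_in(b4,rmD)", "carry(b1,left)", "free(right)", "robot_in(rmD)"]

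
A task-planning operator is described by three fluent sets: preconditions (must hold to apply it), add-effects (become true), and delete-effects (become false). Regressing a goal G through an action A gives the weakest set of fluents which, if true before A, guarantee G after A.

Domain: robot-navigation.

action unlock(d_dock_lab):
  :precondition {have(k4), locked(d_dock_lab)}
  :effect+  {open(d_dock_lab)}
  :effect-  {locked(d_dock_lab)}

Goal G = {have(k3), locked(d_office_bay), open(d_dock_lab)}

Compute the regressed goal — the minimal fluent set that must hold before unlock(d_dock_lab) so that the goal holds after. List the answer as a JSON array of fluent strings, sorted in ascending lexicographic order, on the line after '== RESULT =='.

Regress:
  G ∩ del = {}  (empty — regression defined)
  G \ add = {have(k3), locked(d_office_bay), open(d_dock_lab)} \ {open(d_dock_lab)} = {have(k3), locked(d_office_bay)}
  ∪ pre   = {have(k3), locked(d_office_bay)} ∪ {have(k4), locked(d_dock_lab)}
          = {have(k3), have(k4), locked(d_dock_lab), locked(d_office_bay)}

== RESULT ==
["have(k3)", "have(k4)", "locked(d_dock_lab)", "locked(d_office_bay)"]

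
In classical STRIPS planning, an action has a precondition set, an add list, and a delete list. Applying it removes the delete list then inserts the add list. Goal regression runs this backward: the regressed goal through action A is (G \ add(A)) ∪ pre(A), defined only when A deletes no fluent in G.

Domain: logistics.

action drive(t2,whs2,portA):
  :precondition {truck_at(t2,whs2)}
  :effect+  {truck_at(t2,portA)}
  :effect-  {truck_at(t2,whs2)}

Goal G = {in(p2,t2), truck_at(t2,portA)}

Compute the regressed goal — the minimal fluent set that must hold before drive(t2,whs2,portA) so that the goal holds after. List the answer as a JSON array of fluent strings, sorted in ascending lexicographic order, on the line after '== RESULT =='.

Compute (G \ add) ∪ pre:
  G ∩ del = {}  (empty — regression defined)
  G \ add = {in(p2,t2), truck_at(t2,portA)} \ {truck_at(t2,portA)} = {in(p2,t2)}
  ∪ pre   = {in(p2,t2)} ∪ {truck_at(t2,whs2)}
          = {in(p2,t2), truck_at(t2,whs2)}

== RESULT ==
["in(p2,t2)", "truck_at(t2,whs2)"]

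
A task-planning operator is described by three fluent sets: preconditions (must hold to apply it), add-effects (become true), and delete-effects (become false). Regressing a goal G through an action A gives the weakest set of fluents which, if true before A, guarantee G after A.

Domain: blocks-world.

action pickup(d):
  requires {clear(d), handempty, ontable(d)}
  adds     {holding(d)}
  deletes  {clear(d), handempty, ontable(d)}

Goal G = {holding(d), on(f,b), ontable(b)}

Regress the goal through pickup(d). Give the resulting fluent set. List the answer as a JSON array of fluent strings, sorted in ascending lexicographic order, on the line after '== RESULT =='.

Compute (G \ add) ∪ pre:
  G ∩ del = {}  (empty — regression defined)
  G \ add = {holding(d), on(f,b), ontable(b)} \ {holding(d)} = {on(f,b), ontable(b)}
  ∪ pre   = {on(f,b), ontable(b)} ∪ {clear(d), handempty, ontable(d)}
          = {clear(d), handempty, on(f,b), ontable(b), ontable(d)}

== RESULT ==
["clear(d)", "handempty", "on(f,b)", "ontable(b)", "ontable(d)"]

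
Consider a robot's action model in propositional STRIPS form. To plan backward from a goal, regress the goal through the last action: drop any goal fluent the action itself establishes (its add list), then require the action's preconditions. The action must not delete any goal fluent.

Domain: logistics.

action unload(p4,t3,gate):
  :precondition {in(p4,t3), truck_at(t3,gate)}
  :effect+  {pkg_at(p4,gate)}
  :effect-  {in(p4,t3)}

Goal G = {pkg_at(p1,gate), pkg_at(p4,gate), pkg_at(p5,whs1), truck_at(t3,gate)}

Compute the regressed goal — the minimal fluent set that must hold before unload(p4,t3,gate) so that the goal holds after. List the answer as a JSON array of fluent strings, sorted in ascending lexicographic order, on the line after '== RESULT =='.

Compute (G \ add) ∪ pre:
  G ∩ del = {}  (empty — regression defined)
  G \ add = {pkg_at(p1,gate), pkg_at(p4,gate), pkg_at(p5,whs1), truck_at(t3,gate)} \ {pkg_at(p4,gate)} = {pkg_at(p1,gate), pkg_at(p5,whs1), truck_at(t3,gate)}
  ∪ pre   = {pkg_at(p1,gate), pkg_at(p5,whs1), truck_at(t3,gate)} ∪ {in(p4,t3), truck_at(t3,gate)}
          = {in(p4,t3), pkg_at(p1,gate), pkg_at(p5,whs1), truck_at(t3,gate)}

== RESULT ==
["in(p4,t3)", "pkg_at(p1,gate)", "pkg_at(p5,whs1)", "truck_at(t3,gate)"]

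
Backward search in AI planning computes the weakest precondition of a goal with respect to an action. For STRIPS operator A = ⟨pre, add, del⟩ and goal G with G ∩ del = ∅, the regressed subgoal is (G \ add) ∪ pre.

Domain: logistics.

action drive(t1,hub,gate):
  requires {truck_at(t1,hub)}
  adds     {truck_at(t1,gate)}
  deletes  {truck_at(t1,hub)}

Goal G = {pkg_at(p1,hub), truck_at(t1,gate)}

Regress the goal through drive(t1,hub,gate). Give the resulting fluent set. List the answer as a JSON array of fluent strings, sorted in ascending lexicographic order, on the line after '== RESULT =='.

Regress:
  G ∩ del = {}  (empty — regression defined)
  G \ add = {pkg_at(p1,hub), truck_at(t1,gate)} \ {truck_at(t1,gate)} = {pkg_at(p1,hub)}
  ∪ pre   = {pkg_at(p1,hub)} ∪ {truck_at(t1,hub)}
          = {pkg_at(p1,hub), truck_at(t1,hub)}

== RESULT ==
["pkg_at(p1,hub)", "truck_at(t1,hub)"]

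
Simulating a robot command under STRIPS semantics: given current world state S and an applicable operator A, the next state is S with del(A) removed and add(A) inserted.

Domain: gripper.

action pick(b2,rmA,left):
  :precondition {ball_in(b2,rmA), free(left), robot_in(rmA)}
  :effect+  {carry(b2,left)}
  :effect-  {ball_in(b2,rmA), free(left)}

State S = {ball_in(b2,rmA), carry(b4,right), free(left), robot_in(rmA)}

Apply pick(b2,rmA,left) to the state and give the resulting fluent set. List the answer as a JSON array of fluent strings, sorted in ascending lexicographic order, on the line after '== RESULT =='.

Progress:
  pre ⊆ S: {ball_in(b2,rmA), free(left), robot_in(rmA)} ⊆ S  — applicable
  S \ del = {carry(b4,right), robot_in(rmA)}
  ∪ add   = {carry(b2,left), carry(b4,right), robot_in(rmA)}

== RESULT ==
["carry(b2,left)", "carry(b4,right)", "robot_in(rmA)"]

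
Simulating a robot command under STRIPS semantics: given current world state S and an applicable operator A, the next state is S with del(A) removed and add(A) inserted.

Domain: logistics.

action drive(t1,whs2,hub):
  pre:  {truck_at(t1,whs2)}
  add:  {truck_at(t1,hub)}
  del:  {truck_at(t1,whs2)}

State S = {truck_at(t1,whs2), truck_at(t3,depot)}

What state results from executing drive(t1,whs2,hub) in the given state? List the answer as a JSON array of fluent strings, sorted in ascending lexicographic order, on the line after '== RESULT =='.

Compute (S \ del) ∪ add:
  pre ⊆ S: {truck_at(t1,whs2)} ⊆ S  — applicable
  S \ del = {truck_at(t3,depot)}
  ∪ add   = {truck_at(t1,hub), truck_at(t3,depot)}

== RESULT ==
["truck_at(t1,hub)", "truck_at(t3,depot)"]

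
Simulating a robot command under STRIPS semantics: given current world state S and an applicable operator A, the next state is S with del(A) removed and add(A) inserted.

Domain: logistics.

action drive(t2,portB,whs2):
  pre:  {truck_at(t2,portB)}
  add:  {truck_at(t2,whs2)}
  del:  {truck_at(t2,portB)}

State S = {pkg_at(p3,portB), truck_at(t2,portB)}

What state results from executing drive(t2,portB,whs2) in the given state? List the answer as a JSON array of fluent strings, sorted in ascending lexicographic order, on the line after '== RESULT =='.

Progress:
  pre ⊆ S: {truck_at(t2,portB)} ⊆ S  — applicable
  S \ del = {pkg_at(p3,portB)}
  ∪ add   = {pkg_at(p3,portB), truck_at(t2,whs2)}

== RESULT ==
["pkg_at(p3,portB)", "truck_at(t2,whs2)"]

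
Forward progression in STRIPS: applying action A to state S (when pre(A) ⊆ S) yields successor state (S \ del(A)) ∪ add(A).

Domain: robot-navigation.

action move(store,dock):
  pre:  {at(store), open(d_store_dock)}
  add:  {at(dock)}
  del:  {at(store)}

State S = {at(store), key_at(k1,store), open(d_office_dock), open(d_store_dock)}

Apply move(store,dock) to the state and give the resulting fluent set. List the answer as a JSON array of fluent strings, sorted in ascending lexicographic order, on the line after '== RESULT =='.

Progress:
  pre ⊆ S: {at(store), open(d_store_dock)} ⊆ S  — applicable
  S \ del = {key_at(k1,store), open(d_office_dock), open(d_store_dock)}
  ∪ add   = {at(dock), key_at(k1,store), open(d_office_dock), open(d_store_dock)}

== RESULT ==
["at(dock)", "key_at(k1,store)", "open(d_office_dock)", "open(d_store_dock)"]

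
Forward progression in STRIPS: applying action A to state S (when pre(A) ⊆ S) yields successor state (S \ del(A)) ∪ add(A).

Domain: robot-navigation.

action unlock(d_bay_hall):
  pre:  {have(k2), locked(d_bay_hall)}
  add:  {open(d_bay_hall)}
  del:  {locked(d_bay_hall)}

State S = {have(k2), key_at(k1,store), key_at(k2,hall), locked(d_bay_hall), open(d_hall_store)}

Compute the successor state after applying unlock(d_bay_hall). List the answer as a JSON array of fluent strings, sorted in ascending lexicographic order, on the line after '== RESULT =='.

Compute (S \ del) ∪ add:
  pre ⊆ S: {have(k2), locked(d_bay_hall)} ⊆ S  — applicable
  S \ del = {have(k2), key_at(k1,store), key_at(k2,hall), open(d_hall_store)}
  ∪ add   = {have(k2), key_at(k1,store), key_at(k2,hall), open(d_bay_hall), open(d_hall_store)}

== RESULT ==
["have(k2)", "key_at(k1,store)", "key_at(k2,hall)", "open(d_bay_hall)", "open(d_hall_store)"]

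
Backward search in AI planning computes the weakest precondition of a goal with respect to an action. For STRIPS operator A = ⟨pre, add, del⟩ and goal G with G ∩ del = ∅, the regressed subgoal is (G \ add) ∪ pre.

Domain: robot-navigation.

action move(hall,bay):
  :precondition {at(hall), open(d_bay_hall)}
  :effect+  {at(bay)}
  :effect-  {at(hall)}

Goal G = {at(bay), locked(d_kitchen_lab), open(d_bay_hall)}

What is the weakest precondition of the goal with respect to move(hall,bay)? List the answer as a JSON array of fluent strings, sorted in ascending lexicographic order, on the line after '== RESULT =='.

Compute (G \ add) ∪ pre:
  G ∩ del = {}  (empty — regression defined)
  G \ add = {at(bay), locked(d_kitchen_lab), open(d_bay_hall)} \ {at(bay)} = {locked(d_kitchen_lab), open(d_bay_hall)}
  ∪ pre   = {locked(d_kitchen_lab), open(d_bay_hall)} ∪ {at(hall), open(d_bay_hall)}
          = {at(hall), locked(d_kitchen_lab), open(d_bay_hall)}

== RESULT ==
["at(hall)", "locked(d_kitchen_lab)", "open(d_bay_hall)"]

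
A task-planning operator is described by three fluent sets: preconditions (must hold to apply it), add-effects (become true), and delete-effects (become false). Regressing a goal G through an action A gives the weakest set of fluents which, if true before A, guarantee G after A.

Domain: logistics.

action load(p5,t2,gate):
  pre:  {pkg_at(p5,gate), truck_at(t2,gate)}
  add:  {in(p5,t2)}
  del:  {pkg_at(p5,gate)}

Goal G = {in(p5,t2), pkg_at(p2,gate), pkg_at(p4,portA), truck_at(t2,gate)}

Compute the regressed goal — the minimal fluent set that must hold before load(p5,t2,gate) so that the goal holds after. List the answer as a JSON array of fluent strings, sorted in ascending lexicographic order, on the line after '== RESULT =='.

Compute (G \ add) ∪ pre:
  G ∩ del = {}  (empty — regression defined)
  G \ add = {in(p5,t2), pkg_at(p2,gate), pkg_at(p4,portA), truck_at(t2,gate)} \ {in(p5,t2)} = {pkg_at(p2,gate), pkg_at(p4,portA), truck_at(t2,gate)}
  ∪ pre   = {pkg_at(p2,gate), pkg_at(p4,portA), truck_at(t2,gate)} ∪ {pkg_at(p5,gate), truck_at(t2,gate)}
          = {pkg_at(p2,gate), pkg_at(p4,portA), pkg_at(p5,gate), truck_at(t2,gate)}

== RESULT ==
["pkg_at(p2,gate)", "pkg_at(p4,portA)", "pkg_at(p5,gate)", "truck_at(t2,gate)"]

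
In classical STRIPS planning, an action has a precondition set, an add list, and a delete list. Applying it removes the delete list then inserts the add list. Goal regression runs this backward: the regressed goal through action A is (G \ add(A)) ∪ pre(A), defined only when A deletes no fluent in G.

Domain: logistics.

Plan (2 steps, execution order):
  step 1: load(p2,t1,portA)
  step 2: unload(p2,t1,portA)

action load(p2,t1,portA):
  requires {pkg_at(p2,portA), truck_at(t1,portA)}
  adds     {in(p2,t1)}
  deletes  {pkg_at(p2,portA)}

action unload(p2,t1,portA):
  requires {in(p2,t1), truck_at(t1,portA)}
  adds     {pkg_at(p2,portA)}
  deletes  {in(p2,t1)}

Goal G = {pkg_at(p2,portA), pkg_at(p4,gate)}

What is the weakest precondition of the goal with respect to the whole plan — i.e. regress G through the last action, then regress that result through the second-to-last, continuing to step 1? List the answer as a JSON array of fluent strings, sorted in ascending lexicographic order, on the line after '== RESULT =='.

Regress step by step:
  through step 2 (unload(p2,t1,portA)): drop {pkg_at(p2,portA)}, keep {pkg_at(p4,gate)}, require {in(p2,t1), truck_at(t1,portA)}
    → {in(p2,t1), pkg_at(p4,gate), truck_at(t1,portA)}
  through step 1 (load(p2,t1,portA)): drop {in(p2,t1)}, keep {pkg_at(p4,gate), truck_at(t1,portA)}, require {pkg_at(p2,portA), truck_at(t1,portA)}
    → {pkg_at(p2,portA), pkg_at(p4,gate), truck_at(t1,portA)}

== RESULT ==
["pkg_at(p2,portA)", "pkg_at(p4,gate)", "truck_at(t1,portA)"]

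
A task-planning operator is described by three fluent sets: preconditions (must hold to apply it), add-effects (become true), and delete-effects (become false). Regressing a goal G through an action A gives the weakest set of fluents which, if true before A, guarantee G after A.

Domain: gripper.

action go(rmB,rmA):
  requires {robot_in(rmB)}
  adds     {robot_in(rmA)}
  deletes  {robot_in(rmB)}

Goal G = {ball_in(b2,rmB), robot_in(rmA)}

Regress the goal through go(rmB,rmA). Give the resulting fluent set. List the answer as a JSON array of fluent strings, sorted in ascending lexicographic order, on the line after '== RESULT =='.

Regress:
  G ∩ del = {}  (empty — regression defined)
  G \ add = {ball_in(b2,rmB), robot_in(rmA)} \ {robot_in(rmA)} = {ball_in(b2,rmB)}
  ∪ pre   = {ball_in(b2,rmB)} ∪ {robot_in(rmB)}
          = {ball_in(b2,rmB), robot_in(rmB)}

== RESULT ==
["ball_in(b2,rmB)", "robot_in(rmB)"]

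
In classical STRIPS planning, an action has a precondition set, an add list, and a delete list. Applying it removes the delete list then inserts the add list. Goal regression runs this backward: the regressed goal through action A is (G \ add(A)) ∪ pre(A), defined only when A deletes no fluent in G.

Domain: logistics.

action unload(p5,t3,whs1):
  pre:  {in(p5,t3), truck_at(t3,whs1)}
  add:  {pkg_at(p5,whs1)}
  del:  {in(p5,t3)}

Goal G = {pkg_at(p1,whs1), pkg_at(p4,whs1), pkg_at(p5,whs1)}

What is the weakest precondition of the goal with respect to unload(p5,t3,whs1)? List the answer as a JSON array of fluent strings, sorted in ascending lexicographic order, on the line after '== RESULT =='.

Regress:
  G ∩ del = {}  (empty — regression defined)
  G \ add = {pkg_at(p1,whs1), pkg_at(p4,whs1), pkg_at(p5,whs1)} \ {pkg_at(p5,whs1)} = {pkg_at(p1,whs1), pkg_at(p4,whs1)}
  ∪ pre   = {pkg_at(p1,whs1), pkg_at(p4,whs1)} ∪ {in(p5,t3), truck_at(t3,whs1)}
          = {in(p5,t3), pkg_at(p1,whs1), pkg_at(p4,whs1), truck_at(t3,whs1)}

== RESULT ==
["in(p5,t3)", "pkg_at(p1,whs1)", "pkg_at(p4,whs1)", "truck_at(t3,whs1)"]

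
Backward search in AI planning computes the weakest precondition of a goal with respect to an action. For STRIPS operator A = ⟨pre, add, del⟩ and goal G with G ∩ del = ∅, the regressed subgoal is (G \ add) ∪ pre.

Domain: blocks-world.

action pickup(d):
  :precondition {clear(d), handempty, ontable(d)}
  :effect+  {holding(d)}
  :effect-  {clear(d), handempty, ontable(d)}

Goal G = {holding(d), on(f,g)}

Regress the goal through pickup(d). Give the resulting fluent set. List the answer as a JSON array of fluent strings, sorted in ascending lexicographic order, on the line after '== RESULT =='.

Compute (G \ add) ∪ pre:
  G ∩ del = {}  (empty — regression defined)
  G \ add = {holding(d), on(f,g)} \ {holding(d)} = {on(f,g)}
  ∪ pre   = {on(f,g)} ∪ {clear(d), handempty, ontable(d)}
          = {clear(d), handempty, on(f,g), ontable(d)}

== RESULT ==
["clear(d)", "handempty", "on(f,g)", "ontable(d)"]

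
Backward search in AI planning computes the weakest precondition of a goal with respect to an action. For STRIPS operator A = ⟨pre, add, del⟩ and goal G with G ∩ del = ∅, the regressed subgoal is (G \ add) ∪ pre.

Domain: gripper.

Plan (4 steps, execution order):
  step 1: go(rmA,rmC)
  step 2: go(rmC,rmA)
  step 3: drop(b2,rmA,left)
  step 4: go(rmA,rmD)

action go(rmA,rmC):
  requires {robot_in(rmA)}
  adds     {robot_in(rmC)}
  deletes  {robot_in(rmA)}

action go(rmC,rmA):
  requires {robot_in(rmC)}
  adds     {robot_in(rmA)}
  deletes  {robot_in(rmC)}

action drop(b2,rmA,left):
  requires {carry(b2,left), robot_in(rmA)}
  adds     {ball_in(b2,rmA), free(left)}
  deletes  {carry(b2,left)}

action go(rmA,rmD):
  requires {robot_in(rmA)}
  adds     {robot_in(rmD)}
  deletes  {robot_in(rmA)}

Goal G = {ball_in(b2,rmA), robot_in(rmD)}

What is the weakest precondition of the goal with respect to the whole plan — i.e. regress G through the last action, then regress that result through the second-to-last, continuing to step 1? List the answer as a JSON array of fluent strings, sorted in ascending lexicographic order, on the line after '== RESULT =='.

Regress step by step:
  through step 4 (go(rmA,rmD)): drop {robot_in(rmD)}, keep {ball_in(b2,rmA)}, require {robot_in(rmA)}
    → {ball_in(b2,rmA), robot_in(rmA)}
  through step 3 (drop(b2,rmA,left)): drop {ball_in(b2,rmA)}, keep {robot_in(rmA)}, require {carry(b2,left), robot_in(rmA)}
    → {carry(b2,left), robot_in(rmA)}
  through step 2 (go(rmC,rmA)): drop {robot_in(rmA)}, keep {carry(b2,left)}, require {robot_in(rmC)}
    → {carry(b2,left), robot_in(rmC)}
  through step 1 (go(rmA,rmC)): drop {robot_in(rmC)}, keep {carry(b2,left)}, require {robot_in(rmA)}
    → {carry(b2,left), robot_in(rmA)}

== RESULT ==
["carry(b2,left)", "robot_in(rmA)"]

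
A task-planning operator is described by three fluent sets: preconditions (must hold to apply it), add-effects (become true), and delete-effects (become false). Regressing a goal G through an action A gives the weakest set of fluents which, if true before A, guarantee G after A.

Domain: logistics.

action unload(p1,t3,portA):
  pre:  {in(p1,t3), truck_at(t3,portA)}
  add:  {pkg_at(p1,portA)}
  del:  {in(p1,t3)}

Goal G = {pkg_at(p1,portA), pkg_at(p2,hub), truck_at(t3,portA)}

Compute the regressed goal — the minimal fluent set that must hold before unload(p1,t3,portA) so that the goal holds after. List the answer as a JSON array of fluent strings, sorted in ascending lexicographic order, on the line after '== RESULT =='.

Regress:
  G ∩ del = {}  (empty — regression defined)
  G \ add = {pkg_at(p1,portA), pkg_at(p2,hub), truck_at(t3,portA)} \ {pkg_at(p1,portA)} = {pkg_at(p2,hub), truck_at(t3,portA)}
  ∪ pre   = {pkg_at(p2,hub), truck_at(t3,portA)} ∪ {in(p1,t3), truck_at(t3,portA)}
          = {in(p1,t3), pkg_at(p2,hub), truck_at(t3,portA)}

== RESULT ==
["in(p1,t3)", "pkg_at(p2,hub)", "truck_at(t3,portA)"]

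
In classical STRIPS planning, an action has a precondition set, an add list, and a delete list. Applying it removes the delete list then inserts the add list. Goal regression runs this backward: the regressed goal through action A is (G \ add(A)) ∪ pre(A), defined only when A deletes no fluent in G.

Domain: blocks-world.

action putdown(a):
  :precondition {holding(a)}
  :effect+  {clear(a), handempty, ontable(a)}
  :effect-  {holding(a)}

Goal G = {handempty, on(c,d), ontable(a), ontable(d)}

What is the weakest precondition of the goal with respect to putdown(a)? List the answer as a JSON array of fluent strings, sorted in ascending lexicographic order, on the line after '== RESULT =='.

Compute (G \ add) ∪ pre:
  G ∩ del = {}  (empty — regression defined)
  G \ add = {handempty, on(c,d), ontable(a), ontable(d)} \ {clear(a), handempty, ontable(a)} = {on(c,d), ontable(d)}
  ∪ pre   = {on(c,d), ontable(d)} ∪ {holding(a)}
          = {holding(a), on(c,d), ontable(d)}

== RESULT ==
["holding(a)", "on(c,d)", "ontable(d)"]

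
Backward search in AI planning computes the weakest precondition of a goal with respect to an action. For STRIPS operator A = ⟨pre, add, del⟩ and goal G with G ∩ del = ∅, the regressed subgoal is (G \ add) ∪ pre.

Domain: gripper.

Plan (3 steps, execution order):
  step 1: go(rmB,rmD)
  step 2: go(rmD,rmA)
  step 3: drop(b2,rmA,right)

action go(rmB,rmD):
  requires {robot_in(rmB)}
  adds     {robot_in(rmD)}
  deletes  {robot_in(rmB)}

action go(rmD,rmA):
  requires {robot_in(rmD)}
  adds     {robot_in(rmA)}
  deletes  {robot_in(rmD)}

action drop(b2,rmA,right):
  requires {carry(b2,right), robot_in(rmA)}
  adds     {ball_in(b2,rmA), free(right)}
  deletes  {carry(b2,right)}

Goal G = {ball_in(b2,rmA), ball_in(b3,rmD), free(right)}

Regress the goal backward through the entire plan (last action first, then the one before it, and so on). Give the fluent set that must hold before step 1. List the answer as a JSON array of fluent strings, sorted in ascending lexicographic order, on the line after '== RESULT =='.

Work backward from the goal:
  through step 3 (drop(b2,rmA,right)): drop {ball_in(b2,rmA), free(right)}, keep {ball_in(b3,rmD)}, require {carry(b2,right), robot_in(rmA)}
    → {ball_in(b3,rmD), carry(b2,right), robot_in(rmA)}
  through step 2 (go(rmD,rmA)): drop {robot_in(rmA)}, keep {ball_in(b3,rmD), carry(b2,right)}, require {robot_in(rmD)}
    → {ball_in(b3,rmD), carry(b2,right), robot_in(rmD)}
  through step 1 (go(rmB,rmD)): drop {robot_in(rmD)}, keep {ball_in(b3,rmD), carry(b2,right)}, require {robot_in(rmB)}
    → {ball_in(b3,rmD), carry(b2,right), robot_in(rmB)}

== RESULT ==
["ball_in(b3,rmD)", "carry(b2,right)", "robot_in(rmB)"]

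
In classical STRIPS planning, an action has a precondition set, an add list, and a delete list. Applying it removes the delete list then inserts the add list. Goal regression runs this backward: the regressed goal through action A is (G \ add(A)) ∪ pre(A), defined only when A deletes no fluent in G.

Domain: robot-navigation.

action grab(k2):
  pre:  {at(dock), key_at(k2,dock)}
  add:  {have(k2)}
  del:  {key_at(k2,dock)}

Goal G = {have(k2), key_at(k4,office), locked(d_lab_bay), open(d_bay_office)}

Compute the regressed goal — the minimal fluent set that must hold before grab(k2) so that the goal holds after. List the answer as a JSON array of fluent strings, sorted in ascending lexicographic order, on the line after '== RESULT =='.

Regress:
  G ∩ del = {}  (empty — regression defined)
  G \ add = {have(k2), key_at(k4,office), locked(d_lab_bay), open(d_bay_office)} \ {have(k2)} = {key_at(k4,office), locked(d_lab_bay), open(d_bay_office)}
  ∪ pre   = {key_at(k4,office), locked(d_lab_bay), open(d_bay_office)} ∪ {at(dock), key_at(k2,dock)}
          = {at(dock), key_at(k2,dock), key_at(k4,office), locked(d_lab_bay), open(d_bay_office)}

== RESULT ==
["at(dock)", "key_at(k2,dock)", "key_at(k4,office)", "locked(d_lab_bay)", "open(d_bay_office)"]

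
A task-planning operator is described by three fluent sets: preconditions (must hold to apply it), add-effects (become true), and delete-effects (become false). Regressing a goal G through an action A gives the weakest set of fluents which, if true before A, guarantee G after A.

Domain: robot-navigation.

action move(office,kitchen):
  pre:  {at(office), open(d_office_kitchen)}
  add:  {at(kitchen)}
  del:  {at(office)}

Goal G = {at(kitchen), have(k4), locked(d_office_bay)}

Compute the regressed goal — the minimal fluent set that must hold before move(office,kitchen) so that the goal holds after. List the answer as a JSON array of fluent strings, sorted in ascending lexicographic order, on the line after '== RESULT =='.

Regress:
  G ∩ del = {}  (empty — regression defined)
  G \ add = {at(kitchen), have(k4), locked(d_office_bay)} \ {at(kitchen)} = {have(k4), locked(d_office_bay)}
  ∪ pre   = {have(k4), locked(d_office_bay)} ∪ {at(office), open(d_office_kitchen)}
          = {at(office), have(k4), locked(d_office_bay), open(d_office_kitchen)}

== RESULT ==
["at(office)", "have(k4)", "locked(d_office_bay)", "open(d_office_kitchen)"]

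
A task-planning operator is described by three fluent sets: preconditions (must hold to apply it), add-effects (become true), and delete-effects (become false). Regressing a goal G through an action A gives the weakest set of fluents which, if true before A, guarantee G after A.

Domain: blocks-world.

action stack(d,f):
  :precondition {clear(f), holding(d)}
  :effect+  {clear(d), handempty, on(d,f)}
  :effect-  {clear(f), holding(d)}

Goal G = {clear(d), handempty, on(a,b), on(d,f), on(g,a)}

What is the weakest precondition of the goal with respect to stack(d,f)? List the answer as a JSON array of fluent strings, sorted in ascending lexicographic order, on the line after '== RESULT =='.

Compute (G \ add) ∪ pre:
  G ∩ del = {}  (empty — regression defined)
  G \ add = {clear(d), handempty, on(a,b), on(d,f), on(g,a)} \ {clear(d), handempty, on(d,f)} = {on(a,b), on(g,a)}
  ∪ pre   = {on(a,b), on(g,a)} ∪ {clear(f), holding(d)}
          = {clear(f), holding(d), on(a,b), on(g,a)}

== RESULT ==
["clear(f)", "holding(d)", "on(a,b)", "on(g,a)"]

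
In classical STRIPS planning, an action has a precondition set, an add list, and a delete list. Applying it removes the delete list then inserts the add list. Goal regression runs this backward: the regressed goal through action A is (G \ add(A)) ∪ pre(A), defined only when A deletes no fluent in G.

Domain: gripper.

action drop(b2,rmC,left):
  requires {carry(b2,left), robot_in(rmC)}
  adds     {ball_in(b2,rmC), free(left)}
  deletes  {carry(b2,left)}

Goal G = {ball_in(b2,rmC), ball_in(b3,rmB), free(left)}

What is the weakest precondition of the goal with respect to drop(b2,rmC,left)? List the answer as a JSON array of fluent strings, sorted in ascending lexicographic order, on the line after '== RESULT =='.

Regress:
  G ∩ del = {}  (empty — regression defined)
  G \ add = {ball_in(b2,rmC), ball_in(b3,rmB), free(left)} \ {ball_in(b2,rmC), free(left)} = {ball_in(b3,rmB)}
  ∪ pre   = {ball_in(b3,rmB)} ∪ {carry(b2,left), robot_in(rmC)}
          = {ball_in(b3,rmB), carry(b2,left), robot_in(rmC)}

== RESULT ==
["ball_in(b3,rmB)", "carry(b2,left)", "robot_in(rmC)"]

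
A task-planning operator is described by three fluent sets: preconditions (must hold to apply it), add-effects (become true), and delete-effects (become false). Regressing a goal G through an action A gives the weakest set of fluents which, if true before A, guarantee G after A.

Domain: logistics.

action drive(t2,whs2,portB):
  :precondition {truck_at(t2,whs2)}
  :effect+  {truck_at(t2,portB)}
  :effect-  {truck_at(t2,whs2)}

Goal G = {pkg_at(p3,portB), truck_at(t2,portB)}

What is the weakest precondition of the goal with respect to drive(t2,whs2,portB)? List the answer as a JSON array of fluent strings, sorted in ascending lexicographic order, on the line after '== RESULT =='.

Compute (G \ add) ∪ pre:
  G ∩ del = {}  (empty — regression defined)
  G \ add = {pkg_at(p3,portB), truck_at(t2,portB)} \ {truck_at(t2,portB)} = {pkg_at(p3,portB)}
  ∪ pre   = {pkg_at(p3,portB)} ∪ {truck_at(t2,whs2)}
          = {pkg_at(p3,portB), truck_at(t2,whs2)}

== RESULT ==
["pkg_at(p3,portB)", "truck_at(t2,whs2)"]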